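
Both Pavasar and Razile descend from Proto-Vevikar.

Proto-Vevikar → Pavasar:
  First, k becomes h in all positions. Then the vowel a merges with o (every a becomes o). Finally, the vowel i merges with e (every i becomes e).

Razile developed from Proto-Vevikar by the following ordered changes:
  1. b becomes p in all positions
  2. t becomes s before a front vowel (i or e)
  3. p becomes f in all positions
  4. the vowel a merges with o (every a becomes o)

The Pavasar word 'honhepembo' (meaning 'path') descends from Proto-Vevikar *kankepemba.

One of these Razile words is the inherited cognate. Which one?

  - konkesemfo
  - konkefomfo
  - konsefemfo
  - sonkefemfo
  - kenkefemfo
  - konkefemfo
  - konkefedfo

konkefemfo

Razile: *kankepemba
  kankepemba → kankepempa   [unconditioned shift]
  kankepempa (rule 2 does not apply)
  kankepempa → kankefemfa   [unconditioned shift]
  kankefemfa → konkefemfo   [vowel merger]
  giving Razile konkefemfo.
Only 'konkefemfo' matches the regular Razile development of *kankepemba.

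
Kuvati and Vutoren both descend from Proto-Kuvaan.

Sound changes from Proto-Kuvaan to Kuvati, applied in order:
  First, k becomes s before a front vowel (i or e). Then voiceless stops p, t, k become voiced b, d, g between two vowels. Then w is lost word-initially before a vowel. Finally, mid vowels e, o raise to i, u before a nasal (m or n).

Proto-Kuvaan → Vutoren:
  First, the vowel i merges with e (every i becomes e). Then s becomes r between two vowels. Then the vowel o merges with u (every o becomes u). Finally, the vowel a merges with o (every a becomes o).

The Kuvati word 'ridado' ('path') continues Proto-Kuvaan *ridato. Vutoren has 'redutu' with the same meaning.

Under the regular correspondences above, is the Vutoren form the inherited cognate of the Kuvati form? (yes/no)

Derive the expected Vutoren reflex of *ridato:
Vutoren: *ridato
  ridato → redato   [vowel merger]
  redato (rule 2 does not apply)
  redato → redatu   [vowel merger]
  redatu → redotu   [vowel merger]
  giving Vutoren redotu.
The regular Vutoren reflex would be 'redotu', but the attested form is 'redutu'. The correspondence is irregular, so they are not cognates (the Vutoren form has a different source).

no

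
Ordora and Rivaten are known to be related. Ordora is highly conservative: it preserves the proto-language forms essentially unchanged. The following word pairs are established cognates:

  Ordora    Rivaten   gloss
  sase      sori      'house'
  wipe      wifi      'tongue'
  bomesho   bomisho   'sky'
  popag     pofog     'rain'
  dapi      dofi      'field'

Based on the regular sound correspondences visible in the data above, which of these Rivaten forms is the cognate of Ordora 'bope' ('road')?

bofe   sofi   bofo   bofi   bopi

bofi

wipe ~ wifi — Ordora p corresponds to Rivaten f between vowels (before a front vowel).
sase ~ sori, wipe ~ wifi — Ordora e corresponds to Rivaten i word-finally.
Applying these to Ordora 'bope':
  bope → bofe   (p→f between vowels (before a front vowel))
  bofe → bofi   (e→i word-finally)
So the Rivaten cognate is 'bofi'.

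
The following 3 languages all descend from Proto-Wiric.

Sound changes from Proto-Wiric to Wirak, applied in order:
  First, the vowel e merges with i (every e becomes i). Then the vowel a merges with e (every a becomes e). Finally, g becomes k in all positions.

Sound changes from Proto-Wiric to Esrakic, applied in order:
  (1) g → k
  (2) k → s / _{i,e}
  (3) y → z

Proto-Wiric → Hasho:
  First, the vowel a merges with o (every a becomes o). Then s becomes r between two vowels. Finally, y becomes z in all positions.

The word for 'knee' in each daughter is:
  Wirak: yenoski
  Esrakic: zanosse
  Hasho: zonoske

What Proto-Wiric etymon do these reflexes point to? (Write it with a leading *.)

Position 1: Wirak has y, Esrakic has z, Hasho has z. Wirak preserves y here (none of its changes turn any other segment into y), so the proto-segment is *y.
Position 6: Wirak has k, Esrakic has s, Hasho has k. Hasho preserves k here (none of its changes turn any other segment into k), so the proto-segment is *k.
This points to *yanoske. Verify forward in each daughter:
Wirak: start from *yanoske.
  rule 1 (vowel merger): yanoske → yanoski
  rule 2 (vowel merger): yanoski → yenoski
  rule 3: no change — yenoski
  ⇒ Wirak yenoski
Esrakic: start from *yanoske.
  rule 1: no change — yanoske
  rule 2 (palatalisation): yanoske → yanosse
  rule 3 (unconditioned shift): yanosse → zanosse
  ⇒ Esrakic zanosse
Hasho: *yanoske > yonoske > zonoske  (by vowel merger, unconditioned shift)
No other proto-form is consistent with every reflex, so the reconstruction is *yanoske.

*yanoske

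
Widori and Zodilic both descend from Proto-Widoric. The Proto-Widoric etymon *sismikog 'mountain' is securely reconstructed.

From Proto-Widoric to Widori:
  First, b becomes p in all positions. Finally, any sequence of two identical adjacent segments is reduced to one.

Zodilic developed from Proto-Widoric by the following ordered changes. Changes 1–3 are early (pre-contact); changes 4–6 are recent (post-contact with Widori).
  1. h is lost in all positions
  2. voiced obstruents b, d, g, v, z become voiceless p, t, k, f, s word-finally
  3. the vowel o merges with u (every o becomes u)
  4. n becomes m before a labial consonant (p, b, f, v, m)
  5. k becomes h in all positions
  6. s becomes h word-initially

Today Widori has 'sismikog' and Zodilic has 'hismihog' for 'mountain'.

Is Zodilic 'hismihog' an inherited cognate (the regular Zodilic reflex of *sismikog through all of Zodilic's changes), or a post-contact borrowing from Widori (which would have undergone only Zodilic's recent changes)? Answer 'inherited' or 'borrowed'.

If inherited, *sismikog would pass through all of Zodilic's changes:
Zodilic: start from *sismikog.
  rule 1: no change — sismikog
  rule 2 (final devoicing): sismikog → sismikok
  rule 3 (vowel merger): sismikok → sismikuk
  rule 4: no change — sismikuk
  rule 5 (unconditioned shift): sismikuk → sismihuh
  rule 6 (debuccalisation): sismihuh → hismihuh
  ⇒ Zodilic hismihuh
If borrowed from Widori 'sismikog' after the early changes, it would undergo only the recent ones:
  rule 4 (nasal place assimilation): no change (sismikog)
  rule 5 (unconditioned shift): sismikog → sismihog
  rule 6 (debuccalisation): sismihog → hismihog
  ⇒ as a loan: hismihog
Zodilic 'hismihog' matches the loan outcome 'hismihog', not the inherited 'hismihuh' — it skipped the early Zodilic changes, so it was borrowed from Widori.

borrowed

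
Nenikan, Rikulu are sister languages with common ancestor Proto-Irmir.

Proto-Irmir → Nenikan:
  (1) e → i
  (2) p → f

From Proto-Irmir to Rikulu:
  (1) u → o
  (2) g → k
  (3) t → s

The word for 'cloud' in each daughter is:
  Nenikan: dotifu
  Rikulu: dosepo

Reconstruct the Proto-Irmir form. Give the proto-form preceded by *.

Position 3: Nenikan has t, Rikulu has s. Nenikan preserves t here (none of its changes turn any other segment into t), so the proto-segment is *t.
Position 6: Nenikan has u, Rikulu has o. Nenikan preserves u here (none of its changes turn any other segment into u), so the proto-segment is *u.
Position 4: Nenikan has i, Rikulu has e. Rikulu preserves e here (none of its changes turn any other segment into e), so the proto-segment is *e.
This points to *dotepu. Verify forward in each daughter:
Nenikan: start from *dotepu.
  rule 1 (vowel merger): dotepu → dotipu
  rule 2 (unconditioned shift): dotipu → dotifu
  ⇒ Nenikan dotifu
Rikulu: start from *dotepu.
  rule 1 (vowel merger): dotepu → dotepo
  rule 2: no change — dotepo
  rule 3 (unconditioned shift): dotepo → dosepo
  ⇒ Rikulu dosepo
Only *dotepu yields all of Nenikan dotifu, Rikulu dosepo.

*dotepu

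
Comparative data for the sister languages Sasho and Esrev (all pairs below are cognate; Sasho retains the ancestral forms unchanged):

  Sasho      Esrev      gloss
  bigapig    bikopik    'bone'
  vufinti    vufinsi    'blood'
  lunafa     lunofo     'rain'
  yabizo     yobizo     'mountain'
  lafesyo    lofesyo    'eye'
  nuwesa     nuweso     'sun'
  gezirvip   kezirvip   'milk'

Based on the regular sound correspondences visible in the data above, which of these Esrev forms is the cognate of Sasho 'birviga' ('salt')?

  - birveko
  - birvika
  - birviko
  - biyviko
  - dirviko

bigapig ~ bikopik — Sasho g corresponds to Esrev k between vowels (before a back vowel).
lunafa ~ lunofo, nuwesa ~ nuweso — Sasho a corresponds to Esrev o word-finally.
Applying these to Sasho 'birviga':
  birviga → birvika   (g→k between vowels (before a back vowel))
  birvika → birviko   (a→o word-finally)
So the Esrev cognate is 'birviko'.

birviko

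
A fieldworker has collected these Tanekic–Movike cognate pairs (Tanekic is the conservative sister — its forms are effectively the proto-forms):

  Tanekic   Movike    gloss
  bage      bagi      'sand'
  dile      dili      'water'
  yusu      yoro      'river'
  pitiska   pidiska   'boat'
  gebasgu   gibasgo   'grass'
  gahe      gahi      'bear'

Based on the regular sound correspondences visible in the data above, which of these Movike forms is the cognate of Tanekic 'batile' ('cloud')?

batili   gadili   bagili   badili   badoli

pitiska ~ pidiska — Tanekic t corresponds to Movike d between vowels (before a front vowel).
bage ~ bagi, dile ~ dili — Tanekic e corresponds to Movike i word-finally.
Applying these to Tanekic 'batile':
  batile → badile   (t→d between vowels (before a front vowel))
  badile → badili   (e→i word-finally)
So the Movike cognate is 'badili'.

badili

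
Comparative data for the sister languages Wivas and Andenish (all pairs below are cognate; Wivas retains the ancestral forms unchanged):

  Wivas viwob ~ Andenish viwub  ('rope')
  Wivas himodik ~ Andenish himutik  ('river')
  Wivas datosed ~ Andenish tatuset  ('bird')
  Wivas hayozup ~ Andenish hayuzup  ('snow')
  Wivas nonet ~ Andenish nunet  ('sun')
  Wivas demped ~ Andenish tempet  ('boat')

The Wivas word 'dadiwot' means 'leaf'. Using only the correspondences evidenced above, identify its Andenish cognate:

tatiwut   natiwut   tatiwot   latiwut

tatiwut

datosed ~ tatuset — Wivas d corresponds to Andenish t word-initially before a back vowel.
himodik ~ himutik — Wivas d corresponds to Andenish t between vowels (before a front vowel).
himodik ~ himutik, datosed ~ tatuset — Wivas o corresponds to Andenish u after a consonant, before a consonant other than r, m, n, p, b, f, v.
Applying these to Wivas 'dadiwot':
  dadiwot → tadiwot   (d→t word-initially before a back vowel)
  tadiwot → tatiwot   (d→t between vowels (before a front vowel))
  tatiwot → tatiwut   (o→u after a consonant, before a consonant other than r, m, n, p, b, f, v)
So the Andenish cognate is 'tatiwut'.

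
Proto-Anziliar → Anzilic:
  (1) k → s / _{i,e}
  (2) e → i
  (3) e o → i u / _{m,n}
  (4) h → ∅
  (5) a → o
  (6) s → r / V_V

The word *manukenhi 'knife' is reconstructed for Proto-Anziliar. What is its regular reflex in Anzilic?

Anzilic: start from *manukenhi.
  rule 1 (palatalisation): manukenhi → manusenhi
  rule 2 (vowel merger): manusenhi → manusinhi
  rule 3: no change — manusinhi
  rule 4 (h-loss): manusinhi → manusini
  rule 5 (vowel merger): manusini → monusini
  rule 6 (rhotacism): monusini → monurini
  ⇒ Anzilic monurini

monurini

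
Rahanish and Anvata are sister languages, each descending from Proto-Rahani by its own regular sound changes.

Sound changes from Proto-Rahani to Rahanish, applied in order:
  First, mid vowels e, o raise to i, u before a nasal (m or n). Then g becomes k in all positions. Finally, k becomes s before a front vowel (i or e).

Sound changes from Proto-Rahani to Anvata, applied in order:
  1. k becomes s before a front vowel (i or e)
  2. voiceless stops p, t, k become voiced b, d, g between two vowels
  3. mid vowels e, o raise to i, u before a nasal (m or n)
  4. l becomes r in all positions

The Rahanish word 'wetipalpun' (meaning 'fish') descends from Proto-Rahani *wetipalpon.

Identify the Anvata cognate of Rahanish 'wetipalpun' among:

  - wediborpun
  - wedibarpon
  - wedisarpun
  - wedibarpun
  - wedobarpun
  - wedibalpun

wedibarpun

Anvata: *wetipalpon > wedibalpon > wedibalpun > wedibarpun  (by intervocalic voicing, pre-nasal raising, unconditioned shift)
Among the options, 'wedibarpun' alone shows every Anvata change applied in order.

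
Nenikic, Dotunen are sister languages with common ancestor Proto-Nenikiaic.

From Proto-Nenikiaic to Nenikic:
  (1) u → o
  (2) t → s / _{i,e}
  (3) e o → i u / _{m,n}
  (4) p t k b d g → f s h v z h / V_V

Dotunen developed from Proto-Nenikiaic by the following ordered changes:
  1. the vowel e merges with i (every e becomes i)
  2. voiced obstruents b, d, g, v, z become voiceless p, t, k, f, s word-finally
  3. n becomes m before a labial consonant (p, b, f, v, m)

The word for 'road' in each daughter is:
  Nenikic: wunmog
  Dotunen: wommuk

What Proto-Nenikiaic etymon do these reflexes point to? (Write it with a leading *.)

Position 6: Nenikic has g, Dotunen has k. Nenikic preserves g here (none of its changes turn any other segment into g), so the proto-segment is *g.
Position 3: Nenikic has n, Dotunen has m. Nenikic preserves n here (none of its changes turn any other segment into n), so the proto-segment is *n.
Verify the candidate proto-form against each daughter:
Nenikic: *wonmug
  wonmug → wonmog   [vowel merger]
  wonmog (rule 2 does not apply)
  wonmog → wunmog   [pre-nasal raising]
  wunmog (rule 4 does not apply)
  giving Nenikic wunmog.
Dotunen: *wonmug
  wonmug (rule 1 does not apply)
  wonmug → wonmuk   [final devoicing]
  wonmuk → wommuk   [nasal place assimilation]
  giving Dotunen wommuk.
Only *wonmug yields all of Nenikic wunmog, Dotunen wommuk.

*wonmug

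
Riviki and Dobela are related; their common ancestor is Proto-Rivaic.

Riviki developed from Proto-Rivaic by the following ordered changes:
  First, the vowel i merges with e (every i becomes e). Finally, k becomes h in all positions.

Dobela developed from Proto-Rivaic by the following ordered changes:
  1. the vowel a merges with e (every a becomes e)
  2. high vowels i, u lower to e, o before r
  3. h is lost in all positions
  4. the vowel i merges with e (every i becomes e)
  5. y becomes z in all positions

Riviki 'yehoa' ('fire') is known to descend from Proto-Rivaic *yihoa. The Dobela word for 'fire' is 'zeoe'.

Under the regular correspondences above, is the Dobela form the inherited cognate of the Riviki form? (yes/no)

Derive the expected Dobela reflex of *yihoa:
Dobela: *yihoa
  yihoa → yihoe   [vowel merger]
  yihoe (rule 2 does not apply)
  yihoe → yioe   [h-loss]
  yioe → yeoe   [vowel merger]
  yeoe → zeoe   [unconditioned shift]
  giving Dobela zeoe.
Dobela 'zeoe' matches the regular reflex exactly, so the pair is cognate.

yes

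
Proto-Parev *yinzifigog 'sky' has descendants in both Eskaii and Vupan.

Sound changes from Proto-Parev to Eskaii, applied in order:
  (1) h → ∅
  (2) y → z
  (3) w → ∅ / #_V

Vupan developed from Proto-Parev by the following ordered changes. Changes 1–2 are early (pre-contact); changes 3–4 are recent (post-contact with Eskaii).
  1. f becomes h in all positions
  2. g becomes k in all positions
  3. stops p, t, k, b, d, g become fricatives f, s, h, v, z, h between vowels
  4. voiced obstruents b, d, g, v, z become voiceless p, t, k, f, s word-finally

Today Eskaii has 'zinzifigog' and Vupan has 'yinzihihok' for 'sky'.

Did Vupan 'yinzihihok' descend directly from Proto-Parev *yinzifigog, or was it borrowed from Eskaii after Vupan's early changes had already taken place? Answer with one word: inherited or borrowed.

inherited

If inherited, *yinzifigog would pass through all of Vupan's changes:
Vupan: *yinzifigog
  yinzifigog → yinzihigog   [unconditioned shift]
  yinzihigog → yinzihikok   [unconditioned shift]
  yinzihikok → yinzihihok   [intervocalic lenition]
  yinzihihok (rule 4 does not apply)
  giving Vupan yinzihihok.
If borrowed from Eskaii 'zinzifigog' after the early changes, it would undergo only the recent ones:
  rule 3 (intervocalic lenition): zinzifigog → zinzifihog
  rule 4 (final devoicing): zinzifihog → zinzifihok
  ⇒ as a loan: zinzifihok
Vupan 'yinzihihok' matches the inherited outcome exactly, so it is an inherited cognate, not a loan.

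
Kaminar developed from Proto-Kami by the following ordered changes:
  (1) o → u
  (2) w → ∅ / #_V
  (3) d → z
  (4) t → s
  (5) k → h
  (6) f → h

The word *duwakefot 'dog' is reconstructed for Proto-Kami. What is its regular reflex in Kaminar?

zuwahehus

Kaminar: start from *duwakefot.
  rule 1 (vowel merger): duwakefot → duwakefut
  rule 2: no change — duwakefut
  rule 3 (unconditioned shift): duwakefut → zuwakefut
  rule 4 (unconditioned shift): zuwakefut → zuwakefus
  rule 5 (unconditioned shift): zuwakefus → zuwahefus
  rule 6 (unconditioned shift): zuwahefus → zuwahehus
  ⇒ Kaminar zuwahehus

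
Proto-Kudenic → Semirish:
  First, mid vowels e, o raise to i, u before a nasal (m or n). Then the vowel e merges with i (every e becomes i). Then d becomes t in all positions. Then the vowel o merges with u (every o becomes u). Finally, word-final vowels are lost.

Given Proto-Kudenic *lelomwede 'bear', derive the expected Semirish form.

Semirish: start from *lelomwede.
  rule 1 (pre-nasal raising): lelomwede → lelumwede
  rule 2 (vowel merger): lelumwede → lilumwidi
  rule 3 (unconditioned shift): lilumwidi → lilumwiti
  rule 4: no change — lilumwiti
  rule 5 (apocope): lilumwiti → lilumwit
  ⇒ Semirish lilumwit

lilumwit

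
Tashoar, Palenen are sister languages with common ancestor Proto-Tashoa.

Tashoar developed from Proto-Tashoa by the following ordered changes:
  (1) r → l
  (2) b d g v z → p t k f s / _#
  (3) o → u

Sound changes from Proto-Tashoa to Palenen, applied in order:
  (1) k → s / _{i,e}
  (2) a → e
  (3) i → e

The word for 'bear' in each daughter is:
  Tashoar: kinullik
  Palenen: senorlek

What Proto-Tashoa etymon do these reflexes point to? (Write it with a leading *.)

Position 4: Tashoar has u, Palenen has o. Palenen preserves o here (none of its changes turn any other segment into o), so the proto-segment is *o.
Position 1: Tashoar has k, Palenen has s. Taking the neighbouring segments as reconstructed: Tashoar k can only go back to *k; Palenen s could go back to *k or *s — the one source consistent with every daughter is *k.
Position 2: Tashoar has i, Palenen has e. Tashoar preserves i here (none of its changes turn any other segment into i), so the proto-segment is *i.
Continuing position by position gives *kinorlik; check it forward:
Tashoar: *kinorlik > kinollik > kinullik  (by unconditioned shift, vowel merger)
Palenen: *kinorlik > sinorlik > senorlek  (by palatalisation, vowel merger)
No other proto-form is consistent with every reflex, so the reconstruction is *kinorlik.

*kinorlik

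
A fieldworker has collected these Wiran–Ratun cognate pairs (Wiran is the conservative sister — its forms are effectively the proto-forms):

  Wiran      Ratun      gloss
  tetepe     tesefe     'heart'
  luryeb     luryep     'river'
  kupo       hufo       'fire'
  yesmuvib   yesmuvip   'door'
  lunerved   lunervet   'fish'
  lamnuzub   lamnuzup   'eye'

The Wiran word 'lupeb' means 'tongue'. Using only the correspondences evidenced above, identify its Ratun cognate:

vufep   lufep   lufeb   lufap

lufep

tetepe ~ tesefe — Wiran p corresponds to Ratun f between vowels (before a front vowel).
luryeb ~ luryep, yesmuvib ~ yesmuvip — Wiran b corresponds to Ratun p word-finally.
Applying these to Wiran 'lupeb':
  lupeb → lufeb   (p→f between vowels (before a front vowel))
  lufeb → lufep   (b→p word-finally)
So the Ratun cognate is 'lufep'.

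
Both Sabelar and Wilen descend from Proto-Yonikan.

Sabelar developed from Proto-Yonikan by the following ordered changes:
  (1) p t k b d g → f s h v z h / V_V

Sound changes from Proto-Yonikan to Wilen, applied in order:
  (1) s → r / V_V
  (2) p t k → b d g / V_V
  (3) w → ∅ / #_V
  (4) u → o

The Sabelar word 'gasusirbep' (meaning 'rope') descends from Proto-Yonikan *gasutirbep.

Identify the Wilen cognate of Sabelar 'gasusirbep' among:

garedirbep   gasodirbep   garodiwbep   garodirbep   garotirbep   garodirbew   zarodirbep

Wilen: *gasutirbep > garutirbep > garudirbep > garodirbep  (by rhotacism, intervocalic voicing, vowel merger)
The other candidates each miss or misapply at least one Wilen change.

garodirbep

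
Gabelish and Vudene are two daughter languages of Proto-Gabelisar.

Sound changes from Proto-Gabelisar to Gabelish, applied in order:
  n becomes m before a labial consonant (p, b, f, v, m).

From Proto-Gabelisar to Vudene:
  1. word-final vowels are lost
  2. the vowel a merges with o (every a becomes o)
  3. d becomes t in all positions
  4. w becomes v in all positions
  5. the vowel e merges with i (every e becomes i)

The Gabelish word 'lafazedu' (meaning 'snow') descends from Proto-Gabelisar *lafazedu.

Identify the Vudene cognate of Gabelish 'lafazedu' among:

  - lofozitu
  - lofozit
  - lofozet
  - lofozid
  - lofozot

Vudene: *lafazedu > lafazed > lofozed > lofozet > lofozit  (by apocope, vowel merger, unconditioned shift, vowel merger)
Among the options, 'lofozit' alone shows every Vudene change applied in order.

lofozit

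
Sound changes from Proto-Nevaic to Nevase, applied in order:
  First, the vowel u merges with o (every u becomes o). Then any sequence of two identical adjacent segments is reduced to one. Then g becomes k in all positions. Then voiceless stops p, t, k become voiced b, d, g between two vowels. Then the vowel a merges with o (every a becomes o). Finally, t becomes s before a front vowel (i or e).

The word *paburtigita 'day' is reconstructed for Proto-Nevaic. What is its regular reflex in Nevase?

Nevase: *paburtigita
  paburtigita → pabortigita   [vowel merger]
  pabortigita (rule 2 does not apply)
  pabortigita → pabortikita   [unconditioned shift]
  pabortikita → pabortigida   [intervocalic voicing]
  pabortigida → pobortigido   [vowel merger]
  pobortigido → poborsigido   [palatalisation]
  giving Nevase poborsigido.

poborsigido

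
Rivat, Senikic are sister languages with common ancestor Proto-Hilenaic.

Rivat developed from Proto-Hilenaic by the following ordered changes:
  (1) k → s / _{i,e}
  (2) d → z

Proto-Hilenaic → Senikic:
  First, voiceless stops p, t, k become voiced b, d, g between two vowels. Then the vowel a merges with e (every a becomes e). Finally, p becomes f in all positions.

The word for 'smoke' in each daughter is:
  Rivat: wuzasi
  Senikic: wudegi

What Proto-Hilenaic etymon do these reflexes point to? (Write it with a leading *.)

*wudaki

Position 5: Rivat has s, Senikic has g. Taking the neighbouring segments as reconstructed: Rivat s could go back to *k or *s; Senikic g could go back to *k or *g — the one source consistent with every daughter is *k.
Position 4: Rivat has a, Senikic has e. Rivat preserves a here (none of its changes turn any other segment into a), so the proto-segment is *a.
Verify the candidate proto-form against each daughter:
Rivat: *wudaki > wudasi > wuzasi  (by palatalisation, unconditioned shift)
Senikic: start from *wudaki.
  rule 1 (intervocalic voicing): wudaki → wudagi
  rule 2 (vowel merger): wudagi → wudegi
  rule 3: no change — wudegi
  ⇒ Senikic wudegi
*wudaki is the unique common source.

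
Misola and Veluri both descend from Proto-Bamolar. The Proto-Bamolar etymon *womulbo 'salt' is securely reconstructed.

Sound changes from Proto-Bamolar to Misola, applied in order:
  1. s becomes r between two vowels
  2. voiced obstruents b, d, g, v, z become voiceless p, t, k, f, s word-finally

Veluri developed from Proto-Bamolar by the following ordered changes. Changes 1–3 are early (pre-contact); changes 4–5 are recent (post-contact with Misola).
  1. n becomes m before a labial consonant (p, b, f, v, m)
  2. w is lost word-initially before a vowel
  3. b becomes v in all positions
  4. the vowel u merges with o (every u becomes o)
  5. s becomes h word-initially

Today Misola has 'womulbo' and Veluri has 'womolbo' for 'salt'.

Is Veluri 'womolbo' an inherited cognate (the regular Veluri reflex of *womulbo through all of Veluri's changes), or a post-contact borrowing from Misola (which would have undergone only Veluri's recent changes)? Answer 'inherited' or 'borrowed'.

borrowed

If inherited, *womulbo would pass through all of Veluri's changes:
Veluri: *womulbo
  womulbo (rule 1 does not apply)
  womulbo → omulbo   [glide loss]
  omulbo → omulvo   [unconditioned shift]
  omulvo → omolvo   [vowel merger]
  omolvo (rule 5 does not apply)
  giving Veluri omolvo.
If borrowed from Misola 'womulbo' after the early changes, it would undergo only the recent ones:
  rule 4 (vowel merger): womulbo → womolbo
  rule 5 (debuccalisation): no change (womolbo)
  ⇒ as a loan: womolbo
Veluri 'womolbo' matches the loan outcome 'womolbo', not the inherited 'omolvo' — it skipped the early Veluri changes, so it was borrowed from Misola.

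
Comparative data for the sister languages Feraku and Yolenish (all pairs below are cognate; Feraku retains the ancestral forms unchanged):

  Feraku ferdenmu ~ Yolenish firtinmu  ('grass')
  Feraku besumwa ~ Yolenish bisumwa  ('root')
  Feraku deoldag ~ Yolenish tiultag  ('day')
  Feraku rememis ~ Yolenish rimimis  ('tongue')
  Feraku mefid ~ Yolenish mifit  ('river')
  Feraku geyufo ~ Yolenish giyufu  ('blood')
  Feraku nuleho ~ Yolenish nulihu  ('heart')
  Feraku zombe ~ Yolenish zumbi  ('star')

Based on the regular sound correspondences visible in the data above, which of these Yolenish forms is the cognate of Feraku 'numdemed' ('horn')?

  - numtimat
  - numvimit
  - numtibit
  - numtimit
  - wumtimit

ferdenmu ~ firtinmu — Feraku d corresponds to Yolenish t after a consonant, before a front vowel.
rememis ~ rimimis — Feraku e corresponds to Yolenish i after a consonant, before a nasal.
besumwa ~ bisumwa, geyufo ~ giyufu — Feraku e corresponds to Yolenish i after a consonant, before a consonant other than r, m, n, p, b, f, v.
mefid ~ mifit — Feraku d corresponds to Yolenish t word-finally.
Applying these to Feraku 'numdemed':
  numdemed → numtemed   (d→t after a consonant, before a front vowel)
  numtemed → numtimed   (e→i after a consonant, before a nasal)
  numtimed → numtimid   (e→i after a consonant, before a consonant other than r, m, n, p, b, f, v)
  numtimid → numtimit   (d→t word-finally)
So the Yolenish cognate is 'numtimit'.

numtimit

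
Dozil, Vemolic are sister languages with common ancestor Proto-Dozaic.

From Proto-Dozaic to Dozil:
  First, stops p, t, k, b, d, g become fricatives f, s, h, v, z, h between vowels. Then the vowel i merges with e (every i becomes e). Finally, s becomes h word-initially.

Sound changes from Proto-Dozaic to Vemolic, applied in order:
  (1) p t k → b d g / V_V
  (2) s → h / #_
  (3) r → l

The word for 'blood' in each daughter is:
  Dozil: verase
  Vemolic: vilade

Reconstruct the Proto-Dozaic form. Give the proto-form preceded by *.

Position 2: Dozil has e, Vemolic has i. Vemolic preserves i here (none of its changes turn any other segment into i), so the proto-segment is *i.
Position 5: Dozil has s, Vemolic has d. Taking the neighbouring segments as reconstructed: Dozil s could go back to *t or *s; Vemolic d could go back to *t or *d — the one source consistent with every daughter is *t.
Continuing position by position gives *virate; check it forward:
Dozil: *virate > virase > verase  (by intervocalic lenition, vowel merger)
Vemolic: *virate > virade > vilade  (by intervocalic voicing, unconditioned shift)
No other proto-form is consistent with every reflex, so the reconstruction is *virate.

*virate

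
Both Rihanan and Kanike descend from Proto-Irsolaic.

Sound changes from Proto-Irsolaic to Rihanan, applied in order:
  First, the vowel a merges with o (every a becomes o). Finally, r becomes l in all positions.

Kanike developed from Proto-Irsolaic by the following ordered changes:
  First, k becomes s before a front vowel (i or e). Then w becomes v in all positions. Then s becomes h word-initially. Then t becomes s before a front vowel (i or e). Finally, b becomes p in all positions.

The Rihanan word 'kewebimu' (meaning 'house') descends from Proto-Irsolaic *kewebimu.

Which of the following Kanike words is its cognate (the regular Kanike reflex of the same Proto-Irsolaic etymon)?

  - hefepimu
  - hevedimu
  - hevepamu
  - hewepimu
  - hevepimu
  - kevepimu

hevepimu

Kanike: *kewebimu > sewebimu > sevebimu > hevebimu > hevepimu  (by palatalisation, unconditioned shift, debuccalisation, unconditioned shift)
The other candidates each miss or misapply at least one Kanike change.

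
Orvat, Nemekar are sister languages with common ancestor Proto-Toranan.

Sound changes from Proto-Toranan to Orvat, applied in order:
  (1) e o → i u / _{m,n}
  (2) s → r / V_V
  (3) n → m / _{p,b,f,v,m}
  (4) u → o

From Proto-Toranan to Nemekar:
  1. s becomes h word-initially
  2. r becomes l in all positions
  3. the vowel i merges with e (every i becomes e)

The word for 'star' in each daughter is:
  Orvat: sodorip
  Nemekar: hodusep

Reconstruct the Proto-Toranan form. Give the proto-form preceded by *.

Position 6: Orvat has i, Nemekar has e. Taking the neighbouring segments as reconstructed: Orvat i can only go back to *i; Nemekar e could go back to *e or *i — the one source consistent with every daughter is *i.
Position 1: Orvat has s, Nemekar has h. Orvat preserves s here (none of its changes turn any other segment into s), so the proto-segment is *s.
Position 4: Orvat has o, Nemekar has u. Nemekar preserves u here (none of its changes turn any other segment into u), so the proto-segment is *u.
Continuing position by position gives *sodusip; check it forward:
Orvat: *sodusip
  sodusip (rule 1 does not apply)
  sodusip → sodurip   [rhotacism]
  sodurip (rule 3 does not apply)
  sodurip → sodorip   [vowel merger]
  giving Orvat sodorip.
Nemekar: *sodusip
  sodusip → hodusip   [debuccalisation]
  hodusip (rule 2 does not apply)
  hodusip → hodusep   [vowel merger]
  giving Nemekar hodusep.
No other proto-form is consistent with every reflex, so the reconstruction is *sodusip.

*sodusip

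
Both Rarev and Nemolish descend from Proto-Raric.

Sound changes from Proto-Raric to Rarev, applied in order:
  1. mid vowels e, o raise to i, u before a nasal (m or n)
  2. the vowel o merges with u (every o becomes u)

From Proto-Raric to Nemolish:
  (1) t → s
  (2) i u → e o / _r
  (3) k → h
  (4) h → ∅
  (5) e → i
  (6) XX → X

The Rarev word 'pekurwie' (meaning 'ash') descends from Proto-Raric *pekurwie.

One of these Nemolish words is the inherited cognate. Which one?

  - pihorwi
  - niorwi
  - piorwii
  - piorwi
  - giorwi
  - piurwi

piorwi

Nemolish: *pekurwie > pekorwie > pehorwie > peorwie > piorwii > piorwi  (by pre-rhotic lowering, unconditioned shift, h-loss, vowel merger, degemination)
The other candidates each miss or misapply at least one Nemolish change.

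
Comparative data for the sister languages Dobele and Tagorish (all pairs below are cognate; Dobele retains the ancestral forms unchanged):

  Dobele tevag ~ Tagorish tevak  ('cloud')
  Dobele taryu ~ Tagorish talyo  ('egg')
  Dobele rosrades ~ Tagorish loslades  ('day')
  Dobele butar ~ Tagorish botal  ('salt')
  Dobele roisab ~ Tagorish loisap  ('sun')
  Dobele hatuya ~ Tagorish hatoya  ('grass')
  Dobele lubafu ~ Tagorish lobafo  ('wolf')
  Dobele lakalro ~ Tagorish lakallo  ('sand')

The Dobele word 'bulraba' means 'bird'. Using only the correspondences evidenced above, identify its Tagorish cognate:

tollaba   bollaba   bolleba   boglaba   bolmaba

butar ~ botal, hatuya ~ hatoya — Dobele u corresponds to Tagorish o after a consonant, before a consonant other than r, m, n, p, b, f, v.
rosrades ~ loslades — Dobele r corresponds to Tagorish l after a consonant, before a back vowel.
Applying these to Dobele 'bulraba':
  bulraba → bolraba   (u→o after a consonant, before a consonant other than r, m, n, p, b, f, v)
  bolraba → bollaba   (r→l after a consonant, before a back vowel)
So the Tagorish cognate is 'bollaba'.

bollaba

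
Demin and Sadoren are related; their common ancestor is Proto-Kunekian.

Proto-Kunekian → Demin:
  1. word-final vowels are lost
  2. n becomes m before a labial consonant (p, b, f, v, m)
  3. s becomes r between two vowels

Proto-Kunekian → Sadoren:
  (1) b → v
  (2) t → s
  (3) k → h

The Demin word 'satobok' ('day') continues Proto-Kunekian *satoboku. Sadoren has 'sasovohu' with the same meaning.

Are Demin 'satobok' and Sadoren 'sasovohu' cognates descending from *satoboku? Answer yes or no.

yes

Derive the expected Sadoren reflex of *satoboku:
Sadoren: *satoboku
  satoboku → satovoku   [unconditioned shift]
  satovoku → sasovoku   [unconditioned shift]
  sasovoku → sasovohu   [unconditioned shift]
  giving Sadoren sasovohu.
Sadoren 'sasovohu' matches the regular reflex exactly, so the pair is cognate.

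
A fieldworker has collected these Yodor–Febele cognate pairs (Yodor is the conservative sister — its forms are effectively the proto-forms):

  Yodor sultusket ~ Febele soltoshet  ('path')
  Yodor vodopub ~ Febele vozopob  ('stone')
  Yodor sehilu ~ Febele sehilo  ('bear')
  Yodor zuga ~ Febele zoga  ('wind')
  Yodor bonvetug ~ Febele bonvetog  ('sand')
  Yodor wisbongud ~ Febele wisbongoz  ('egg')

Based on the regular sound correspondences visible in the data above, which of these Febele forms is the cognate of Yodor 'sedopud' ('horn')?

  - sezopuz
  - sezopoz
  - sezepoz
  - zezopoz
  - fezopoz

vodopub ~ vozopob — Yodor d corresponds to Febele z between vowels (before a back vowel).
sultusket ~ soltoshet, zuga ~ zoga — Yodor u corresponds to Febele o after a consonant, before a consonant other than r, m, n, p, b, f, v.
wisbongud ~ wisbongoz — Yodor d corresponds to Febele z word-finally.
Applying these to Yodor 'sedopud':
  sedopud → sezopud   (d→z between vowels (before a back vowel))
  sezopud → sezopod   (u→o after a consonant, before a consonant other than r, m, n, p, b, f, v)
  sezopod → sezopoz   (d→z word-finally)
So the Febele cognate is 'sezopoz'.

sezopoz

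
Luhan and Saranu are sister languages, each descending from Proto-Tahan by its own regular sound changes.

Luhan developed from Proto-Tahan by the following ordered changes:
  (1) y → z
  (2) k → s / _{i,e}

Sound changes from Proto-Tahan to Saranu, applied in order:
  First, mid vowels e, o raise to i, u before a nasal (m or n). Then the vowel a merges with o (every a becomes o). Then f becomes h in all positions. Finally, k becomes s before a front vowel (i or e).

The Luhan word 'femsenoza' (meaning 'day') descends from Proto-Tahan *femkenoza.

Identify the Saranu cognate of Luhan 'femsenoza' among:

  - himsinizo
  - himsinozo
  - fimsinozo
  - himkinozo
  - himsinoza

himsinozo

Saranu: *femkenoza > fimkinoza > fimkinozo > himkinozo > himsinozo  (by pre-nasal raising, vowel merger, unconditioned shift, palatalisation)
The other candidates each miss or misapply at least one Saranu change.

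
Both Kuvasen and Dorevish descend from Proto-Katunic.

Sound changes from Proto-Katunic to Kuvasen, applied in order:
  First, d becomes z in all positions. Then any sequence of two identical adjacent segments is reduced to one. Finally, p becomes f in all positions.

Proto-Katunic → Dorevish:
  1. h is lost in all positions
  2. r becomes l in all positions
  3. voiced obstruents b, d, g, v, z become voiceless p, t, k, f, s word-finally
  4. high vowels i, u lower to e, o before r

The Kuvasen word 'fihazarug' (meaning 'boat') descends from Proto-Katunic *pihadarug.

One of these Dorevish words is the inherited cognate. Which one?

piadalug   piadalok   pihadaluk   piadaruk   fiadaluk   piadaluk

Dorevish: *pihadarug
  pihadarug → piadarug   [h-loss]
  piadarug → piadalug   [unconditioned shift]
  piadalug → piadaluk   [final devoicing]
  piadaluk (rule 4 does not apply)
  giving Dorevish piadaluk.
Only 'piadaluk' matches the regular Dorevish development of *pihadarug.

piadaluk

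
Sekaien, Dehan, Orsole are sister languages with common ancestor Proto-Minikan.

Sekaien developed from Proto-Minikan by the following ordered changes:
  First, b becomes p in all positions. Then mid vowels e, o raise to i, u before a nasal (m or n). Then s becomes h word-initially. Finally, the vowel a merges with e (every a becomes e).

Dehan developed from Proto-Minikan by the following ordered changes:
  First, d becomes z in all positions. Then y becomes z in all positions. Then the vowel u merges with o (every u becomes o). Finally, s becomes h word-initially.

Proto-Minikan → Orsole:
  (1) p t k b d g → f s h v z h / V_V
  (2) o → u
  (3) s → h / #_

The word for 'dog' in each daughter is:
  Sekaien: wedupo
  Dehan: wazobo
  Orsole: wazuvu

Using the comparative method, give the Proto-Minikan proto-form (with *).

Position 5: Sekaien has p, Dehan has b, Orsole has v. Dehan preserves b here (none of its changes turn any other segment into b), so the proto-segment is *b.
Position 2: Sekaien has e, Dehan has a, Orsole has a. Dehan preserves a here (none of its changes turn any other segment into a), so the proto-segment is *a.
This points to *wadubo. Verify forward in each daughter:
Sekaien: *wadubo > wadupo > wedupo  (by unconditioned shift, vowel merger)
Dehan: *wadubo > wazubo > wazobo  (by unconditioned shift, vowel merger)
Orsole: start from *wadubo.
  rule 1 (intervocalic lenition): wadubo → wazuvo
  rule 2 (vowel merger): wazuvo → wazuvu
  rule 3: no change — wazuvu
  ⇒ Orsole wazuvu
No other proto-form is consistent with every reflex, so the reconstruction is *wadubo.

*wadubo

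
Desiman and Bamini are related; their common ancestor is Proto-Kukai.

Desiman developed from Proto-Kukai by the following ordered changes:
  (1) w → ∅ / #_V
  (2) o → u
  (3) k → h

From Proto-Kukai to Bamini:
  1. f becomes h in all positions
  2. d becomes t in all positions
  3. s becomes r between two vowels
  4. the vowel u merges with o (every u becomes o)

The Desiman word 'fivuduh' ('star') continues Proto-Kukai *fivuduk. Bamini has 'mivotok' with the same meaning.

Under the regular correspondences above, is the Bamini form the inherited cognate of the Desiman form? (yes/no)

no

Derive the expected Bamini reflex of *fivuduk:
Bamini: start from *fivuduk.
  rule 1 (unconditioned shift): fivuduk → hivuduk
  rule 2 (unconditioned shift): hivuduk → hivutuk
  rule 3: no change — hivutuk
  rule 4 (vowel merger): hivutuk → hivotok
  ⇒ Bamini hivotok
The regular Bamini reflex would be 'hivotok', but the attested form is 'mivotok'. The correspondence is irregular, so they are not cognates (the Bamini form has a different source).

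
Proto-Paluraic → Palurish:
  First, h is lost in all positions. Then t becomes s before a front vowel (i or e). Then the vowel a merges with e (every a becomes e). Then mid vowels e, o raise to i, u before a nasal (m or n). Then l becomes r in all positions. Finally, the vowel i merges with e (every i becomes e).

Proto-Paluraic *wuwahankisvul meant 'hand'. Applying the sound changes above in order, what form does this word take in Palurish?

wuweenkesvur

Palurish: start from *wuwahankisvul.
  rule 1 (h-loss): wuwahankisvul → wuwaankisvul
  rule 2: no change — wuwaankisvul
  rule 3 (vowel merger): wuwaankisvul → wuweenkisvul
  rule 4 (pre-nasal raising): wuweenkisvul → wuweinkisvul
  rule 5 (unconditioned shift): wuweinkisvul → wuweinkisvur
  rule 6 (vowel merger): wuweinkisvur → wuweenkesvur
  ⇒ Palurish wuweenkesvur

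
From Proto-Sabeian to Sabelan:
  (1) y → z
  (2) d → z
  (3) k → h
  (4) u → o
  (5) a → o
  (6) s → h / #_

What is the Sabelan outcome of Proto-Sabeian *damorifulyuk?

Sabelan: *damorifulyuk
  damorifulyuk → damorifulzuk   [unconditioned shift]
  damorifulzuk → zamorifulzuk   [unconditioned shift]
  zamorifulzuk → zamorifulzuh   [unconditioned shift]
  zamorifulzuh → zamorifolzoh   [vowel merger]
  zamorifolzoh → zomorifolzoh   [vowel merger]
  zomorifolzoh (rule 6 does not apply)
  giving Sabelan zomorifolzoh.

zomorifolzoh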